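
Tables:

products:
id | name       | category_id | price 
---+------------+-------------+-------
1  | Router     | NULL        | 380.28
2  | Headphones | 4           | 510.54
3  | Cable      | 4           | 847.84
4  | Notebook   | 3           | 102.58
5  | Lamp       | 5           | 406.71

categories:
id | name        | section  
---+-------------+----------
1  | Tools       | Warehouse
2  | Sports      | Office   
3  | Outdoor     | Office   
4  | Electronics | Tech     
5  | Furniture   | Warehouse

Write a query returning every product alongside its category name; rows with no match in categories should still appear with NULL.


LEFT JOIN keeps every row from products (the left table); where category_id has no match in categories, the category columns become NULL. Walk through each product:
  - product 1 (Router): category_id=NULL, no match -> kept with NULL
  - product 2 (Headphones): category_id=4 -> matches Electronics
  - product 3 (Cable): category_id=4 -> matches Electronics
  - product 4 (Notebook): category_id=3 -> matches Outdoor
  - product 5 (Lamp): category_id=5 -> matches Furniture
All 5 rows appear; 1 has NULL category.

SQL:
SELECT a.name, b.name AS category
FROM products a
LEFT JOIN categories b ON a.category_id = b.id

Result:
name       | category   
-----------+------------
Router     | NULL       
Headphones | Electronics
Cable      | Electronics
Notebook   | Outdoor    
Lamp       | Furniture  


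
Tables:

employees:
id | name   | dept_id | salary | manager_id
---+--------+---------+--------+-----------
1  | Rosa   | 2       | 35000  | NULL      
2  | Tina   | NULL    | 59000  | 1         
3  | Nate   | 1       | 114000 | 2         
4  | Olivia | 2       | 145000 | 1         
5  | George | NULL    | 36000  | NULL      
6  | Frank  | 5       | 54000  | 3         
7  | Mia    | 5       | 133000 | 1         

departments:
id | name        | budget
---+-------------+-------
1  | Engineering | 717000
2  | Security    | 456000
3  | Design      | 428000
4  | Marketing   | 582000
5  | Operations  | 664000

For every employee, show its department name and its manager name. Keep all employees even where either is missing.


Two LEFT JOINs from the same base table employees: one to departments via dept_id, one to employees itself via manager_id. Both are LEFT so every employee is preserved.
Match against departments:
  - employee 1 (Rosa): dept_id=2 -> matches Security
  - employee 2 (Tina): dept_id=NULL, no match -> kept with NULL
  - employee 3 (Nate): dept_id=1 -> matches Engineering
  - employee 4 (Olivia): dept_id=2 -> matches Security
  - employee 5 (George): dept_id=NULL, no match -> kept with NULL
  - employee 6 (Frank): dept_id=5 -> matches Operations
  - employee 7 (Mia): dept_id=5 -> matches Operations
Match against employees (self):
  - employee 1 (Rosa): manager_id=NULL -> NULL
  - employee 2 (Tina): manager_id=1 -> Rosa
  - employee 3 (Nate): manager_id=2 -> Tina
  - employee 4 (Olivia): manager_id=1 -> Rosa
  - employee 5 (George): manager_id=NULL -> NULL
  - employee 6 (Frank): manager_id=3 -> Nate
  - employee 7 (Mia): manager_id=1 -> Rosa

SQL:
SELECT a.name, b.name AS department, c.name AS manager
FROM employees a
LEFT JOIN departments b ON a.dept_id = b.id
LEFT JOIN employees c ON a.manager_id = c.id

Result:
name   | department  | manager
-------+-------------+--------
Rosa   | Security    | NULL   
Tina   | NULL        | Rosa   
Nate   | Engineering | Tina   
Olivia | Security    | Rosa   
George | NULL        | NULL   
Frank  | Operations  | Nate   
Mia    | Operations  | Rosa   


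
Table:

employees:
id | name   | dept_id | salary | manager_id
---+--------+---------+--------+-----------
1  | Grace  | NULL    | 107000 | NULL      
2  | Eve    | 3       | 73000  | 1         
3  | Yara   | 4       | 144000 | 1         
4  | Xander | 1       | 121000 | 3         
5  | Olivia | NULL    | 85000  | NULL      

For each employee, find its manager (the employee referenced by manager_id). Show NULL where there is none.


This is a self-join: employees is joined to a second copy of itself, matching each row's manager_id to another row's id. Use LEFT JOIN so rows with manager_id=NULL are kept.
  - employee 1 (Grace): manager_id=NULL -> NULL
  - employee 2 (Eve): manager_id=1 -> Grace
  - employee 3 (Yara): manager_id=1 -> Grace
  - employee 4 (Xander): manager_id=3 -> Yara
  - employee 5 (Olivia): manager_id=NULL -> NULL

SQL:
SELECT a.name AS item, b.name AS manager
FROM employees a
LEFT JOIN employees b ON a.manager_id = b.id

Result:
item   | manager
-------+--------
Grace  | NULL   
Eve    | Grace  
Yara   | Grace  
Xander | Yara   
Olivia | NULL   


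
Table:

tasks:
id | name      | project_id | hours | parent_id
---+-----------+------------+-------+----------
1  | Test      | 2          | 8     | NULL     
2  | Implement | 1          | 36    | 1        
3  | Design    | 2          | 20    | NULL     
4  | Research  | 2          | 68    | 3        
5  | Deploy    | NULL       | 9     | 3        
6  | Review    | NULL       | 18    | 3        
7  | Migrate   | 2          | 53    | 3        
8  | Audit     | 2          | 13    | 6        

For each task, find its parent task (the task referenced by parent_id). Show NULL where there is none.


This is a self-join: tasks is joined to a second copy of itself, matching each row's parent_id to another row's id. Use LEFT JOIN so rows with parent_id=NULL are kept.
  - task 1 (Test): parent_id=NULL -> NULL
  - task 2 (Implement): parent_id=1 -> Test
  - task 3 (Design): parent_id=NULL -> NULL
  - task 4 (Research): parent_id=3 -> Design
  - task 5 (Deploy): parent_id=3 -> Design
  - task 6 (Review): parent_id=3 -> Design
  - task 7 (Migrate): parent_id=3 -> Design
  - task 8 (Audit): parent_id=6 -> Review

SQL:
SELECT a.name AS item, b.name AS parent
FROM tasks a
LEFT JOIN tasks b ON a.parent_id = b.id

Result:
item      | parent
----------+-------
Test      | NULL  
Implement | Test  
Design    | NULL  
Research  | Design
Deploy    | Design
Review    | Design
Migrate   | Design
Audit     | Review


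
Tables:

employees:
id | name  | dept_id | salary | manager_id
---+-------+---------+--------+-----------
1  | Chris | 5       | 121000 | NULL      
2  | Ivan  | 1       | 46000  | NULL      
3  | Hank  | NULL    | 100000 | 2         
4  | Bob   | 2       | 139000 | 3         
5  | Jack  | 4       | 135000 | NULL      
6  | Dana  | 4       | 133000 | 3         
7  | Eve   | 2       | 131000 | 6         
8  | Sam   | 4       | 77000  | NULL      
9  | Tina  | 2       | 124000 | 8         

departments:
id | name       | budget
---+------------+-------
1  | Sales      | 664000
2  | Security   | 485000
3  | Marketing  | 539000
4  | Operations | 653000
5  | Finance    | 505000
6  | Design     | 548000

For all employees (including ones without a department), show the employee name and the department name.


LEFT JOIN keeps every row from employees (the left table); where dept_id has no match in departments, the department columns become NULL. Walk through each employee:
  - employee 1 (Chris): dept_id=5 -> matches Finance
  - employee 2 (Ivan): dept_id=1 -> matches Sales
  - employee 3 (Hank): dept_id=NULL, no match -> kept with NULL
  - employee 4 (Bob): dept_id=2 -> matches Security
  - employee 5 (Jack): dept_id=4 -> matches Operations
  - employee 6 (Dana): dept_id=4 -> matches Operations
  - employee 7 (Eve): dept_id=2 -> matches Security
  - employee 8 (Sam): dept_id=4 -> matches Operations
  - employee 9 (Tina): dept_id=2 -> matches Security
All 9 rows appear; 1 has NULL department.

SQL:
SELECT a.name, b.name AS department
FROM employees a
LEFT JOIN departments b ON a.dept_id = b.id

Result:
name  | department
------+-----------
Chris | Finance   
Ivan  | Sales     
Hank  | NULL      
Bob   | Security  
Jack  | Operations
Dana  | Operations
Eve   | Security  
Sam   | Operations
Tina  | Security  


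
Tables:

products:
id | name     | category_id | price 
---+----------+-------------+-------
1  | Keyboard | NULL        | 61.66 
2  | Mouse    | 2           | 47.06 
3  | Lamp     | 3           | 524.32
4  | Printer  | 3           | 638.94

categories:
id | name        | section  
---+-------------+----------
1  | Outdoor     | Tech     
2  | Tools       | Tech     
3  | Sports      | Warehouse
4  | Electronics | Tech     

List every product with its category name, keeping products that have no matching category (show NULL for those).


LEFT JOIN keeps every row from products (the left table); where category_id has no match in categories, the category columns become NULL. Walk through each product:
  - product 1 (Keyboard): category_id=NULL, no match -> kept with NULL
  - product 2 (Mouse): category_id=2 -> matches Tools
  - product 3 (Lamp): category_id=3 -> matches Sports
  - product 4 (Printer): category_id=3 -> matches Sports
All 4 rows appear; 1 has NULL category.

SQL:
SELECT a.name, b.name AS category
FROM products a
LEFT JOIN categories b ON a.category_id = b.id

Result:
name     | category
---------+---------
Keyboard | NULL    
Mouse    | Tools   
Lamp     | Sports  
Printer  | Sports  


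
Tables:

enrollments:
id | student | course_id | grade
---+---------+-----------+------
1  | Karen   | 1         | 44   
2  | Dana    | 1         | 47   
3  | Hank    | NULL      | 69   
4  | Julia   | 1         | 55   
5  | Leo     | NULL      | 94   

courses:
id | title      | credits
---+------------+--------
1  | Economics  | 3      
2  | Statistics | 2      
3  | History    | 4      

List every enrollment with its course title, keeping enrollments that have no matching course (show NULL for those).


LEFT JOIN keeps every row from enrollments (the left table); where course_id has no match in courses, the course columns become NULL. Walk through each enrollment:
  - enrollment 1 (Karen): course_id=1 -> matches Economics
  - enrollment 2 (Dana): course_id=1 -> matches Economics
  - enrollment 3 (Hank): course_id=NULL, no match -> kept with NULL
  - enrollment 4 (Julia): course_id=1 -> matches Economics
  - enrollment 5 (Leo): course_id=NULL, no match -> kept with NULL
All 5 rows appear; 2 have NULL course.

SQL:
SELECT a.student, b.title AS course
FROM enrollments a
LEFT JOIN courses b ON a.course_id = b.id

Result:
student | course   
--------+----------
Karen   | Economics
Dana    | Economics
Hank    | NULL     
Julia   | Economics
Leo     | NULL     


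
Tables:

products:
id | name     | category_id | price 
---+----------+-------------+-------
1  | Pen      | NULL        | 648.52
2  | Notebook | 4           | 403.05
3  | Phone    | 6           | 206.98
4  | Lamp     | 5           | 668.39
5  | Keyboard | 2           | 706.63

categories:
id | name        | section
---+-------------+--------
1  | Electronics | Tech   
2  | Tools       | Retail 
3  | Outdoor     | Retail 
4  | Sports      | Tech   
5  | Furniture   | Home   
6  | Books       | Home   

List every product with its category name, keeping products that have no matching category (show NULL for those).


LEFT JOIN keeps every row from products (the left table); where category_id has no match in categories, the category columns become NULL. Walk through each product:
  - product 1 (Pen): category_id=NULL, no match -> kept with NULL
  - product 2 (Notebook): category_id=4 -> matches Sports
  - product 3 (Phone): category_id=6 -> matches Books
  - product 4 (Lamp): category_id=5 -> matches Furniture
  - product 5 (Keyboard): category_id=2 -> matches Tools
All 5 rows appear; 1 has NULL category.

SQL:
SELECT a.name, b.name AS category
FROM products a
LEFT JOIN categories b ON a.category_id = b.id

Result:
name     | category 
---------+----------
Pen      | NULL     
Notebook | Sports   
Phone    | Books    
Lamp     | Furniture
Keyboard | Tools    


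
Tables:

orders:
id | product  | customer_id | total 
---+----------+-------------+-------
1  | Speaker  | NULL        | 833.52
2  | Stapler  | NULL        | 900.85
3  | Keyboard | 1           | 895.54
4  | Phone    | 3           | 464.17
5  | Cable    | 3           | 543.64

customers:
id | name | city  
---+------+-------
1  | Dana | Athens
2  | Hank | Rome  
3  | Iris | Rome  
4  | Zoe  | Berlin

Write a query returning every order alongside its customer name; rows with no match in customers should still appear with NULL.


LEFT JOIN keeps every row from orders (the left table); where customer_id has no match in customers, the customer columns become NULL. Walk through each order:
  - order 1 (Speaker): customer_id=NULL, no match -> kept with NULL
  - order 2 (Stapler): customer_id=NULL, no match -> kept with NULL
  - order 3 (Keyboard): customer_id=1 -> matches Dana
  - order 4 (Phone): customer_id=3 -> matches Iris
  - order 5 (Cable): customer_id=3 -> matches Iris
All 5 rows appear; 2 have NULL customer.

SQL:
SELECT a.product, b.name AS customer
FROM orders a
LEFT JOIN customers b ON a.customer_id = b.id

Result:
product  | customer
---------+---------
Speaker  | NULL    
Stapler  | NULL    
Keyboard | Dana    
Phone    | Iris    
Cable    | Iris    


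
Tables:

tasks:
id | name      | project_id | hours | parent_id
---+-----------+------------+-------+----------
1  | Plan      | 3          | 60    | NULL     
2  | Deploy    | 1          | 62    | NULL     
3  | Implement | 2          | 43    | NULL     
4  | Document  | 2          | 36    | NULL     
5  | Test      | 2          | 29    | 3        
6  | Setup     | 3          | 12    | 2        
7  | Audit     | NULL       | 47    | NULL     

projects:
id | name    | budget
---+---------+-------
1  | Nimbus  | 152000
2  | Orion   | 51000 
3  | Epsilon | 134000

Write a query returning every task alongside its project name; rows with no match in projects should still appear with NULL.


LEFT JOIN keeps every row from tasks (the left table); where project_id has no match in projects, the project columns become NULL. Walk through each task:
  - task 1 (Plan): project_id=3 -> matches Epsilon
  - task 2 (Deploy): project_id=1 -> matches Nimbus
  - task 3 (Implement): project_id=2 -> matches Orion
  - task 4 (Document): project_id=2 -> matches Orion
  - task 5 (Test): project_id=2 -> matches Orion
  - task 6 (Setup): project_id=3 -> matches Epsilon
  - task 7 (Audit): project_id=NULL, no match -> kept with NULL
All 7 rows appear; 1 has NULL project.

SQL:
SELECT a.name, b.name AS project
FROM tasks a
LEFT JOIN projects b ON a.project_id = b.id

Result:
name      | project
----------+--------
Plan      | Epsilon
Deploy    | Nimbus 
Implement | Orion  
Document  | Orion  
Test      | Orion  
Setup     | Epsilon
Audit     | NULL   


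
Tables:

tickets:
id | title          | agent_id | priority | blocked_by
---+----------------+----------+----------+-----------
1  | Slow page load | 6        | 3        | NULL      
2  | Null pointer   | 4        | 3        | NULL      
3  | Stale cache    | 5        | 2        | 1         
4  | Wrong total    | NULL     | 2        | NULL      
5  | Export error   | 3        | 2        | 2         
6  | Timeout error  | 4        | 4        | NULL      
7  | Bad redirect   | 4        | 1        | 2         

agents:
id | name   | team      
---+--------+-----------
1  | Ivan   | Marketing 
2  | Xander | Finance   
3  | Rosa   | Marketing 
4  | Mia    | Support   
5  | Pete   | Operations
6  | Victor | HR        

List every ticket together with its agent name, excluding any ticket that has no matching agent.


INNER JOIN keeps only tickets rows whose agent_id matches an id in agents. Walk through each ticket:
  - ticket 1 (Slow page load): agent_id=6 -> matches Victor
  - ticket 2 (Null pointer): agent_id=4 -> matches Mia
  - ticket 3 (Stale cache): agent_id=5 -> matches Pete
  - ticket 4 (Wrong total): agent_id=NULL, no match -> dropped
  - ticket 5 (Export error): agent_id=3 -> matches Rosa
  - ticket 6 (Timeout error): agent_id=4 -> matches Mia
  - ticket 7 (Bad redirect): agent_id=4 -> matches Mia
So 1 of 7 rows is dropped.

SQL:
SELECT a.title, b.name AS agent
FROM tickets a
INNER JOIN agents b ON a.agent_id = b.id

Result:
title          | agent 
---------------+-------
Slow page load | Victor
Null pointer   | Mia   
Stale cache    | Pete  
Export error   | Rosa  
Timeout error  | Mia   
Bad redirect   | Mia   


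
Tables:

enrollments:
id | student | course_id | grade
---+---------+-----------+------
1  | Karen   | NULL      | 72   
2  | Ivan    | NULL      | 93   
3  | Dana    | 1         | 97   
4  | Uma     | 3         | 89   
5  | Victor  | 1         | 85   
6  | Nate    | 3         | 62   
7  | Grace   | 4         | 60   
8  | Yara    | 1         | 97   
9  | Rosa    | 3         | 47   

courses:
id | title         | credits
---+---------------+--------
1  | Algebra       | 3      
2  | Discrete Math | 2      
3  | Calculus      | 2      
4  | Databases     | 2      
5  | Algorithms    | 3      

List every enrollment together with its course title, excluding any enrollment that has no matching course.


INNER JOIN keeps only enrollments rows whose course_id matches an id in courses. Walk through each enrollment:
  - enrollment 1 (Karen): course_id=NULL, no match -> dropped
  - enrollment 2 (Ivan): course_id=NULL, no match -> dropped
  - enrollment 3 (Dana): course_id=1 -> matches Algebra
  - enrollment 4 (Uma): course_id=3 -> matches Calculus
  - enrollment 5 (Victor): course_id=1 -> matches Algebra
  - enrollment 6 (Nate): course_id=3 -> matches Calculus
  - enrollment 7 (Grace): course_id=4 -> matches Databases
  - enrollment 8 (Yara): course_id=1 -> matches Algebra
  - enrollment 9 (Rosa): course_id=3 -> matches Calculus
So 2 of 9 rows are dropped.

SQL:
SELECT a.student, b.title AS course
FROM enrollments a
INNER JOIN courses b ON a.course_id = b.id

Result:
student | course   
--------+----------
Dana    | Algebra  
Uma     | Calculus 
Victor  | Algebra  
Nate    | Calculus 
Grace   | Databases
Yara    | Algebra  
Rosa    | Calculus 


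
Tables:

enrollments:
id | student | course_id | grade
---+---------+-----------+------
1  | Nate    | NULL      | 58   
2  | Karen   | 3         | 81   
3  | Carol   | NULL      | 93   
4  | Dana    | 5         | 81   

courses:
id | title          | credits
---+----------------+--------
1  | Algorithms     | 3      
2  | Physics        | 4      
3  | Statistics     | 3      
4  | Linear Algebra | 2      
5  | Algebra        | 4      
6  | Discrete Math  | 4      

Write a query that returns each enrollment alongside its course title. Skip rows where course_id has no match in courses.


INNER JOIN keeps only enrollments rows whose course_id matches an id in courses. Walk through each enrollment:
  - enrollment 1 (Nate): course_id=NULL, no match -> dropped
  - enrollment 2 (Karen): course_id=3 -> matches Statistics
  - enrollment 3 (Carol): course_id=NULL, no match -> dropped
  - enrollment 4 (Dana): course_id=5 -> matches Algebra
So 2 of 4 rows are dropped.

SQL:
SELECT a.student, b.title AS course
FROM enrollments a
INNER JOIN courses b ON a.course_id = b.id

Result:
student | course    
--------+-----------
Karen   | Statistics
Dana    | Algebra   


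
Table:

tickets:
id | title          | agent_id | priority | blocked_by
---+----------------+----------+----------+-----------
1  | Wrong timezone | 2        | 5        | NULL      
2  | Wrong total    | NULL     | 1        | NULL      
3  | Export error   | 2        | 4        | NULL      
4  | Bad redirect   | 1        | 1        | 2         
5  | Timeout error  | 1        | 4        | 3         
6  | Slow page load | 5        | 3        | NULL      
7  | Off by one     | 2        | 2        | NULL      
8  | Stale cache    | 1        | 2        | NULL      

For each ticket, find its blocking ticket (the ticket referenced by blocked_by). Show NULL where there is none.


This is a self-join: tickets is joined to a second copy of itself, matching each row's blocked_by to another row's id. Use LEFT JOIN so rows with blocked_by=NULL are kept.
  - ticket 1 (Wrong timezone): blocked_by=NULL -> NULL
  - ticket 2 (Wrong total): blocked_by=NULL -> NULL
  - ticket 3 (Export error): blocked_by=NULL -> NULL
  - ticket 4 (Bad redirect): blocked_by=2 -> Wrong total
  - ticket 5 (Timeout error): blocked_by=3 -> Export error
  - ticket 6 (Slow page load): blocked_by=NULL -> NULL
  - ticket 7 (Off by one): blocked_by=NULL -> NULL
  - ticket 8 (Stale cache): blocked_by=NULL -> NULL

SQL:
SELECT a.title AS item, b.title AS blocked_by
FROM tickets a
LEFT JOIN tickets b ON a.blocked_by = b.id

Result:
item           | blocked_by  
---------------+-------------
Wrong timezone | NULL        
Wrong total    | NULL        
Export error   | NULL        
Bad redirect   | Wrong total 
Timeout error  | Export error
Slow page load | NULL        
Off by one     | NULL        
Stale cache    | NULL        


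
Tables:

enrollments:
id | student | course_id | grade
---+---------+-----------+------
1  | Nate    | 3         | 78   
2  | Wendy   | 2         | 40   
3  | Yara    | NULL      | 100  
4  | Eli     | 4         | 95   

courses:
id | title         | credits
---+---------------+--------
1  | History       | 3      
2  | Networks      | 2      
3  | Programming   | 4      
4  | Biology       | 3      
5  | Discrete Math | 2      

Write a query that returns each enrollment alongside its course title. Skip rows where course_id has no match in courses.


INNER JOIN keeps only enrollments rows whose course_id matches an id in courses. Walk through each enrollment:
  - enrollment 1 (Nate): course_id=3 -> matches Programming
  - enrollment 2 (Wendy): course_id=2 -> matches Networks
  - enrollment 3 (Yara): course_id=NULL, no match -> dropped
  - enrollment 4 (Eli): course_id=4 -> matches Biology
So 1 of 4 rows is dropped.

SQL:
SELECT a.student, b.title AS course
FROM enrollments a
INNER JOIN courses b ON a.course_id = b.id

Result:
student | course     
--------+------------
Nate    | Programming
Wendy   | Networks   
Eli     | Biology    


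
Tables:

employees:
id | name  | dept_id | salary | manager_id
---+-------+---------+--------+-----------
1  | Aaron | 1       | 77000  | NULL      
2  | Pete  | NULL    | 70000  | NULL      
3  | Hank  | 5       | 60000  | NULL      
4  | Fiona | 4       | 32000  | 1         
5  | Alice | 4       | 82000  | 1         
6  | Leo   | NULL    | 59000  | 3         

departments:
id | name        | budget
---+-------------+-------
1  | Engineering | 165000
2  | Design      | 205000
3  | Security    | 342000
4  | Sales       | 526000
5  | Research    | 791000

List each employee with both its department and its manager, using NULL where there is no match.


Two LEFT JOINs from the same base table employees: one to departments via dept_id, one to employees itself via manager_id. Both are LEFT so every employee is preserved.
Match against departments:
  - employee 1 (Aaron): dept_id=1 -> matches Engineering
  - employee 2 (Pete): dept_id=NULL, no match -> kept with NULL
  - employee 3 (Hank): dept_id=5 -> matches Research
  - employee 4 (Fiona): dept_id=4 -> matches Sales
  - employee 5 (Alice): dept_id=4 -> matches Sales
  - employee 6 (Leo): dept_id=NULL, no match -> kept with NULL
Match against employees (self):
  - employee 1 (Aaron): manager_id=NULL -> NULL
  - employee 2 (Pete): manager_id=NULL -> NULL
  - employee 3 (Hank): manager_id=NULL -> NULL
  - employee 4 (Fiona): manager_id=1 -> Aaron
  - employee 5 (Alice): manager_id=1 -> Aaron
  - employee 6 (Leo): manager_id=3 -> Hank

SQL:
SELECT a.name, b.name AS department, c.name AS manager
FROM employees a
LEFT JOIN departments b ON a.dept_id = b.id
LEFT JOIN employees c ON a.manager_id = c.id

Result:
name  | department  | manager
------+-------------+--------
Aaron | Engineering | NULL   
Pete  | NULL        | NULL   
Hank  | Research    | NULL   
Fiona | Sales       | Aaron  
Alice | Sales       | Aaron  
Leo   | NULL        | Hank   


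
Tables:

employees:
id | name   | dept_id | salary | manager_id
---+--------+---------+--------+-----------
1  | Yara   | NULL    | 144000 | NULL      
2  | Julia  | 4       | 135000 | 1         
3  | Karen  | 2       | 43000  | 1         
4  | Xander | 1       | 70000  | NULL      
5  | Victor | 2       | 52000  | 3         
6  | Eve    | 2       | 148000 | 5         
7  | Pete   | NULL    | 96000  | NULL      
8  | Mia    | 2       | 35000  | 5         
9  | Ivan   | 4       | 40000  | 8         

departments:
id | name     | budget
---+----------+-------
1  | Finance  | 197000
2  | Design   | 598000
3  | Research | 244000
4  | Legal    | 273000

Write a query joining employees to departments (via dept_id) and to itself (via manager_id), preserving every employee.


Two LEFT JOINs from the same base table employees: one to departments via dept_id, one to employees itself via manager_id. Both are LEFT so every employee is preserved.
Match against departments:
  - employee 1 (Yara): dept_id=NULL, no match -> kept with NULL
  - employee 2 (Julia): dept_id=4 -> matches Legal
  - employee 3 (Karen): dept_id=2 -> matches Design
  - employee 4 (Xander): dept_id=1 -> matches Finance
  - employee 5 (Victor): dept_id=2 -> matches Design
  - employee 6 (Eve): dept_id=2 -> matches Design
  - employee 7 (Pete): dept_id=NULL, no match -> kept with NULL
  - employee 8 (Mia): dept_id=2 -> matches Design
  - employee 9 (Ivan): dept_id=4 -> matches Legal
Match against employees (self):
  - employee 1 (Yara): manager_id=NULL -> NULL
  - employee 2 (Julia): manager_id=1 -> Yara
  - employee 3 (Karen): manager_id=1 -> Yara
  - employee 4 (Xander): manager_id=NULL -> NULL
  - employee 5 (Victor): manager_id=3 -> Karen
  - employee 6 (Eve): manager_id=5 -> Victor
  - employee 7 (Pete): manager_id=NULL -> NULL
  - employee 8 (Mia): manager_id=5 -> Victor
  - employee 9 (Ivan): manager_id=8 -> Mia

SQL:
SELECT a.name, b.name AS department, c.name AS manager
FROM employees a
LEFT JOIN departments b ON a.dept_id = b.id
LEFT JOIN employees c ON a.manager_id = c.id

Result:
name   | department | manager
-------+------------+--------
Yara   | NULL       | NULL   
Julia  | Legal      | Yara   
Karen  | Design     | Yara   
Xander | Finance    | NULL   
Victor | Design     | Karen  
Eve    | Design     | Victor 
Pete   | NULL       | NULL   
Mia    | Design     | Victor 
Ivan   | Legal      | Mia    


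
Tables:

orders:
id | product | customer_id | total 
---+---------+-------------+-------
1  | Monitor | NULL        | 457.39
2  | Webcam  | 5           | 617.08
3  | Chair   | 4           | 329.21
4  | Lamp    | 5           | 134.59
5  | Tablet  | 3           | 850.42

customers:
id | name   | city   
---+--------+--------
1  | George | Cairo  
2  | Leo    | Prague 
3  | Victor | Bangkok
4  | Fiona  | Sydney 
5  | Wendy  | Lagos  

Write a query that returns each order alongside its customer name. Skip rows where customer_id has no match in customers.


INNER JOIN keeps only orders rows whose customer_id matches an id in customers. Walk through each order:
  - order 1 (Monitor): customer_id=NULL, no match -> dropped
  - order 2 (Webcam): customer_id=5 -> matches Wendy
  - order 3 (Chair): customer_id=4 -> matches Fiona
  - order 4 (Lamp): customer_id=5 -> matches Wendy
  - order 5 (Tablet): customer_id=3 -> matches Victor
So 1 of 5 rows is dropped.

SQL:
SELECT a.product, b.name AS customer
FROM orders a
INNER JOIN customers b ON a.customer_id = b.id

Result:
product | customer
--------+---------
Webcam  | Wendy   
Chair   | Fiona   
Lamp    | Wendy   
Tablet  | Victor  


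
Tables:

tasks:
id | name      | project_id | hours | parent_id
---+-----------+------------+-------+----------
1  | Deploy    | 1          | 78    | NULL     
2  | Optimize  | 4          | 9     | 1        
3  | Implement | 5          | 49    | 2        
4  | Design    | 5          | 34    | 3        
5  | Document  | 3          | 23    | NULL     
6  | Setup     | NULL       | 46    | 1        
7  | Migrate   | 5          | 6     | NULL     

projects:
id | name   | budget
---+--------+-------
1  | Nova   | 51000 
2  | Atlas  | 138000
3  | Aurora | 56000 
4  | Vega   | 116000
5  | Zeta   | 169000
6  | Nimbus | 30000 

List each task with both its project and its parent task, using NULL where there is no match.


Two LEFT JOINs from the same base table tasks: one to projects via project_id, one to tasks itself via parent_id. Both are LEFT so every task is preserved.
Match against projects:
  - task 1 (Deploy): project_id=1 -> matches Nova
  - task 2 (Optimize): project_id=4 -> matches Vega
  - task 3 (Implement): project_id=5 -> matches Zeta
  - task 4 (Design): project_id=5 -> matches Zeta
  - task 5 (Document): project_id=3 -> matches Aurora
  - task 6 (Setup): project_id=NULL, no match -> kept with NULL
  - task 7 (Migrate): project_id=5 -> matches Zeta
Match against tasks (self):
  - task 1 (Deploy): parent_id=NULL -> NULL
  - task 2 (Optimize): parent_id=1 -> Deploy
  - task 3 (Implement): parent_id=2 -> Optimize
  - task 4 (Design): parent_id=3 -> Implement
  - task 5 (Document): parent_id=NULL -> NULL
  - task 6 (Setup): parent_id=1 -> Deploy
  - task 7 (Migrate): parent_id=NULL -> NULL

SQL:
SELECT a.name, b.name AS project, c.name AS parent
FROM tasks a
LEFT JOIN projects b ON a.project_id = b.id
LEFT JOIN tasks c ON a.parent_id = c.id

Result:
name      | project | parent   
----------+---------+----------
Deploy    | Nova    | NULL     
Optimize  | Vega    | Deploy   
Implement | Zeta    | Optimize 
Design    | Zeta    | Implement
Document  | Aurora  | NULL     
Setup     | NULL    | Deploy   
Migrate   | Zeta    | NULL     


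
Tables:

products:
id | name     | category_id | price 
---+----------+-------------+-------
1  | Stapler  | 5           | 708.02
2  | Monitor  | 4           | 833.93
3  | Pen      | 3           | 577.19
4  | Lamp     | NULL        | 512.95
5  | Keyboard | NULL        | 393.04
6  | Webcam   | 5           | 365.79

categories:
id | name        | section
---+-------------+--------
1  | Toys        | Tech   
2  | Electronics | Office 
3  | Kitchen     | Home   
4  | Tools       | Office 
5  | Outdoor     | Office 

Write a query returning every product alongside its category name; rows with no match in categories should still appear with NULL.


LEFT JOIN keeps every row from products (the left table); where category_id has no match in categories, the category columns become NULL. Walk through each product:
  - product 1 (Stapler): category_id=5 -> matches Outdoor
  - product 2 (Monitor): category_id=4 -> matches Tools
  - product 3 (Pen): category_id=3 -> matches Kitchen
  - product 4 (Lamp): category_id=NULL, no match -> kept with NULL
  - product 5 (Keyboard): category_id=NULL, no match -> kept with NULL
  - product 6 (Webcam): category_id=5 -> matches Outdoor
All 6 rows appear; 2 have NULL category.

SQL:
SELECT a.name, b.name AS category
FROM products a
LEFT JOIN categories b ON a.category_id = b.id

Result:
name     | category
---------+---------
Stapler  | Outdoor 
Monitor  | Tools   
Pen      | Kitchen 
Lamp     | NULL    
Keyboard | NULL    
Webcam   | Outdoor 


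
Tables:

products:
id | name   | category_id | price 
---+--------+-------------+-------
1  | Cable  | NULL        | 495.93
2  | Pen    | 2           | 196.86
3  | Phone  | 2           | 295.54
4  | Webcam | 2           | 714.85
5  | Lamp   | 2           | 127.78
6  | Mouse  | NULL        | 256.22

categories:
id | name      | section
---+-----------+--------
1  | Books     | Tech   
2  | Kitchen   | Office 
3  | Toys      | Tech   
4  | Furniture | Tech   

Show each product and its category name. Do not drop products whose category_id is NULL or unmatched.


LEFT JOIN keeps every row from products (the left table); where category_id has no match in categories, the category columns become NULL. Walk through each product:
  - product 1 (Cable): category_id=NULL, no match -> kept with NULL
  - product 2 (Pen): category_id=2 -> matches Kitchen
  - product 3 (Phone): category_id=2 -> matches Kitchen
  - product 4 (Webcam): category_id=2 -> matches Kitchen
  - product 5 (Lamp): category_id=2 -> matches Kitchen
  - product 6 (Mouse): category_id=NULL, no match -> kept with NULL
All 6 rows appear; 2 have NULL category.

SQL:
SELECT a.name, b.name AS category
FROM products a
LEFT JOIN categories b ON a.category_id = b.id

Result:
name   | category
-------+---------
Cable  | NULL    
Pen    | Kitchen 
Phone  | Kitchen 
Webcam | Kitchen 
Lamp   | Kitchen 
Mouse  | NULL    


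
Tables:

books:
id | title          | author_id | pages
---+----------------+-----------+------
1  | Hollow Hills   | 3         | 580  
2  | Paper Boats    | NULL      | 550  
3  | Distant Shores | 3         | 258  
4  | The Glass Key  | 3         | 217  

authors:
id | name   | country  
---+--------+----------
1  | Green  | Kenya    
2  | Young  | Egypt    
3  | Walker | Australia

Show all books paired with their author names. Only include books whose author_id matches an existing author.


INNER JOIN keeps only books rows whose author_id matches an id in authors. Walk through each book:
  - book 1 (Hollow Hills): author_id=3 -> matches Walker
  - book 2 (Paper Boats): author_id=NULL, no match -> dropped
  - book 3 (Distant Shores): author_id=3 -> matches Walker
  - book 4 (The Glass Key): author_id=3 -> matches Walker
So 1 of 4 rows is dropped.

SQL:
SELECT a.title, b.name AS author
FROM books a
INNER JOIN authors b ON a.author_id = b.id

Result:
title          | author
---------------+-------
Hollow Hills   | Walker
Distant Shores | Walker
The Glass Key  | Walker


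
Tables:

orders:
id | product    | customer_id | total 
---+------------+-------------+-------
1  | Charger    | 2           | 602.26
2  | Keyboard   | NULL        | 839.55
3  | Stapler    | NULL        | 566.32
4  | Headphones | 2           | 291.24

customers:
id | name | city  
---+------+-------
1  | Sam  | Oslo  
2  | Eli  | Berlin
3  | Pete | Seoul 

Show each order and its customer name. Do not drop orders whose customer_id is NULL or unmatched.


LEFT JOIN keeps every row from orders (the left table); where customer_id has no match in customers, the customer columns become NULL. Walk through each order:
  - order 1 (Charger): customer_id=2 -> matches Eli
  - order 2 (Keyboard): customer_id=NULL, no match -> kept with NULL
  - order 3 (Stapler): customer_id=NULL, no match -> kept with NULL
  - order 4 (Headphones): customer_id=2 -> matches Eli
All 4 rows appear; 2 have NULL customer.

SQL:
SELECT a.product, b.name AS customer
FROM orders a
LEFT JOIN customers b ON a.customer_id = b.id

Result:
product    | customer
-----------+---------
Charger    | Eli     
Keyboard   | NULL    
Stapler    | NULL    
Headphones | Eli     


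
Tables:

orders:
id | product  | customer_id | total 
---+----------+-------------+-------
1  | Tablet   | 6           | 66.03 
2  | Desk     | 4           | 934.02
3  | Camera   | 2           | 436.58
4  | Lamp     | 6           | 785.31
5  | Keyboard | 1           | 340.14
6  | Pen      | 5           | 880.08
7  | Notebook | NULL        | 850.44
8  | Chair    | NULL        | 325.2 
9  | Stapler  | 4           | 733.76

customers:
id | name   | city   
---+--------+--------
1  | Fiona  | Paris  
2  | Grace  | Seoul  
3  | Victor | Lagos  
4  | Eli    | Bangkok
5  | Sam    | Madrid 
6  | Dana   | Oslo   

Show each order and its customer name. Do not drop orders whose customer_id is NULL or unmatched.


LEFT JOIN keeps every row from orders (the left table); where customer_id has no match in customers, the customer columns become NULL. Walk through each order:
  - order 1 (Tablet): customer_id=6 -> matches Dana
  - order 2 (Desk): customer_id=4 -> matches Eli
  - order 3 (Camera): customer_id=2 -> matches Grace
  - order 4 (Lamp): customer_id=6 -> matches Dana
  - order 5 (Keyboard): customer_id=1 -> matches Fiona
  - order 6 (Pen): customer_id=5 -> matches Sam
  - order 7 (Notebook): customer_id=NULL, no match -> kept with NULL
  - order 8 (Chair): customer_id=NULL, no match -> kept with NULL
  - order 9 (Stapler): customer_id=4 -> matches Eli
All 9 rows appear; 2 have NULL customer.

SQL:
SELECT a.product, b.name AS customer
FROM orders a
LEFT JOIN customers b ON a.customer_id = b.id

Result:
product  | customer
---------+---------
Tablet   | Dana    
Desk     | Eli     
Camera   | Grace   
Lamp     | Dana    
Keyboard | Fiona   
Pen      | Sam     
Notebook | NULL    
Chair    | NULL    
Stapler  | Eli     


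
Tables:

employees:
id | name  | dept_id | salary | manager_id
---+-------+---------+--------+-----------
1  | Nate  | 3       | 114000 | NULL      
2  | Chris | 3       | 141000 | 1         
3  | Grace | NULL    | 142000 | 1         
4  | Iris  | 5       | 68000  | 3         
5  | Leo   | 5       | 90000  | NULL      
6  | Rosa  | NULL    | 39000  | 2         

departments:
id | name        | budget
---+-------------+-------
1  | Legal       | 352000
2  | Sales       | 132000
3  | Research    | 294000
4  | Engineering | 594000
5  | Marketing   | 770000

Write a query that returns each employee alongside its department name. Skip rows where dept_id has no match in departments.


INNER JOIN keeps only employees rows whose dept_id matches an id in departments. Walk through each employee:
  - employee 1 (Nate): dept_id=3 -> matches Research
  - employee 2 (Chris): dept_id=3 -> matches Research
  - employee 3 (Grace): dept_id=NULL, no match -> dropped
  - employee 4 (Iris): dept_id=5 -> matches Marketing
  - employee 5 (Leo): dept_id=5 -> matches Marketing
  - employee 6 (Rosa): dept_id=NULL, no match -> dropped
So 2 of 6 rows are dropped.

SQL:
SELECT a.name, b.name AS department
FROM employees a
INNER JOIN departments b ON a.dept_id = b.id

Result:
name  | department
------+-----------
Nate  | Research  
Chris | Research  
Iris  | Marketing 
Leo   | Marketing 


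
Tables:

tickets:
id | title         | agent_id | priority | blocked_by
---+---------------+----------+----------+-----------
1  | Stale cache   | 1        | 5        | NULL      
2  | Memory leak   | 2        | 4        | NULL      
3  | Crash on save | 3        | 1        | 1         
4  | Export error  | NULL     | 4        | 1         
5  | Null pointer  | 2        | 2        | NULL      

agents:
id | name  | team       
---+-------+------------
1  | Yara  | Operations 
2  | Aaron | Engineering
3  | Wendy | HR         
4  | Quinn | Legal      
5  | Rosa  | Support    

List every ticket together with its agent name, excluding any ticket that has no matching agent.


INNER JOIN keeps only tickets rows whose agent_id matches an id in agents. Walk through each ticket:
  - ticket 1 (Stale cache): agent_id=1 -> matches Yara
  - ticket 2 (Memory leak): agent_id=2 -> matches Aaron
  - ticket 3 (Crash on save): agent_id=3 -> matches Wendy
  - ticket 4 (Export error): agent_id=NULL, no match -> dropped
  - ticket 5 (Null pointer): agent_id=2 -> matches Aaron
So 1 of 5 rows is dropped.

SQL:
SELECT a.title, b.name AS agent
FROM tickets a
INNER JOIN agents b ON a.agent_id = b.id

Result:
title         | agent
--------------+------
Stale cache   | Yara 
Memory leak   | Aaron
Crash on save | Wendy
Null pointer  | Aaron


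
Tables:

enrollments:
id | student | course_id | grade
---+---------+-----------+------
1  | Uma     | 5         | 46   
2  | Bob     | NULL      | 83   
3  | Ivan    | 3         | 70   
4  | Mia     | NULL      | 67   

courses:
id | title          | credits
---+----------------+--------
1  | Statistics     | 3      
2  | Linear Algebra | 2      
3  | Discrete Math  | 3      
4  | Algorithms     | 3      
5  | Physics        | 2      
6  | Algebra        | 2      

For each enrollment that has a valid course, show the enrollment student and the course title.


INNER JOIN keeps only enrollments rows whose course_id matches an id in courses. Walk through each enrollment:
  - enrollment 1 (Uma): course_id=5 -> matches Physics
  - enrollment 2 (Bob): course_id=NULL, no match -> dropped
  - enrollment 3 (Ivan): course_id=3 -> matches Discrete Math
  - enrollment 4 (Mia): course_id=NULL, no match -> dropped
So 2 of 4 rows are dropped.

SQL:
SELECT a.student, b.title AS course
FROM enrollments a
INNER JOIN courses b ON a.course_id = b.id

Result:
student | course       
--------+--------------
Uma     | Physics      
Ivan    | Discrete Math


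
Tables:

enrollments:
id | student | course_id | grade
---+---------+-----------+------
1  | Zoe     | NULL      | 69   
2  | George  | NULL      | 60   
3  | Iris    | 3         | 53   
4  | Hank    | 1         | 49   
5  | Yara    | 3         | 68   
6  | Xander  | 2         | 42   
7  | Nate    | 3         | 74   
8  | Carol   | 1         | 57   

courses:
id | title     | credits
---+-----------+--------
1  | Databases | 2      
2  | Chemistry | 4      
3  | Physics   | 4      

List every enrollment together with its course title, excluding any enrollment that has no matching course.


INNER JOIN keeps only enrollments rows whose course_id matches an id in courses. Walk through each enrollment:
  - enrollment 1 (Zoe): course_id=NULL, no match -> dropped
  - enrollment 2 (George): course_id=NULL, no match -> dropped
  - enrollment 3 (Iris): course_id=3 -> matches Physics
  - enrollment 4 (Hank): course_id=1 -> matches Databases
  - enrollment 5 (Yara): course_id=3 -> matches Physics
  - enrollment 6 (Xander): course_id=2 -> matches Chemistry
  - enrollment 7 (Nate): course_id=3 -> matches Physics
  - enrollment 8 (Carol): course_id=1 -> matches Databases
So 2 of 8 rows are dropped.

SQL:
SELECT a.student, b.title AS course
FROM enrollments a
INNER JOIN courses b ON a.course_id = b.id

Result:
student | course   
--------+----------
Iris    | Physics  
Hank    | Databases
Yara    | Physics  
Xander  | Chemistry
Nate    | Physics  
Carol   | Databases
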